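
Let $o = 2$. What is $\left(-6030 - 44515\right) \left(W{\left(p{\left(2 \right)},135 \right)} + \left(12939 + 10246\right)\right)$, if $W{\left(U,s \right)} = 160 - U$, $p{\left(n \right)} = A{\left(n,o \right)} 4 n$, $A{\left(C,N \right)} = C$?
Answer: $-1179164305$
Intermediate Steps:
$p{\left(n \right)} = 4 n^{2}$ ($p{\left(n \right)} = n 4 n = 4 n n = 4 n^{2}$)
$\left(-6030 - 44515\right) \left(W{\left(p{\left(2 \right)},135 \right)} + \left(12939 + 10246\right)\right) = \left(-6030 - 44515\right) \left(\left(160 - 4 \cdot 2^{2}\right) + \left(12939 + 10246\right)\right) = - 50545 \left(\left(160 - 4 \cdot 4\right) + 23185\right) = - 50545 \left(\left(160 - 16\right) + 23185\right) = - 50545 \left(144 + 23185\right) = \left(-50545\right) 23329 = -1179164305$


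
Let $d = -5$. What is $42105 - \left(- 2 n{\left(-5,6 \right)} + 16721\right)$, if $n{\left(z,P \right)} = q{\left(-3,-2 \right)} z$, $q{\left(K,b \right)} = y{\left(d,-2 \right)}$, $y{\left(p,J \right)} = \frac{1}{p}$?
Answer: $25386$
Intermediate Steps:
$q{\left(K,b \right)} = - \frac{1}{5}$ ($q{\left(K,b \right)} = \frac{1}{-5} = - \frac{1}{5}$)
$n{\left(z,P \right)} = - \frac{z}{5}$
$42105 - \left(- 2 n{\left(-5,6 \right)} + 16721\right) = 42105 - \left(- 2 \left(\left(- \frac{1}{5}\right) \left(-5\right)\right) + 16721\right) = 42105 - \left(\left(-2\right) 1 + 16721\right) = 42105 - \left(-2 + 16721\right) = 42105 - 16719 = 25386$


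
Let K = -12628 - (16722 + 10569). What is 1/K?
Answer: -1/39919 ≈ -2.5051e-5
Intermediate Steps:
K = -39919 (K = -12628 - 1*27291 = -12628 - 27291 = -39919)
1/K = 1/(-39919) = -1/39919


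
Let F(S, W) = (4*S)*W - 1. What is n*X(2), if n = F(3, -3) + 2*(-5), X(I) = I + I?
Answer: -188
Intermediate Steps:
X(I) = 2*I
F(S, W) = -1 + 4*S*W (F(S, W) = 4*S*W - 1 = -1 + 4*S*W)
n = -47 (n = (-1 + 4*3*(-3)) + 2*(-5) = (-1 - 36) - 10 = -37 - 10 = -47)
n*X(2) = -94*2 = -47*4 = -188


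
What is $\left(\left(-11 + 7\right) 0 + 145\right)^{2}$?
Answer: $21025$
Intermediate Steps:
$\left(\left(-11 + 7\right) 0 + 145\right)^{2} = \left(\left(-4\right) 0 + 145\right)^{2} = \left(0 + 145\right)^{2} = 145^{2} = 21025$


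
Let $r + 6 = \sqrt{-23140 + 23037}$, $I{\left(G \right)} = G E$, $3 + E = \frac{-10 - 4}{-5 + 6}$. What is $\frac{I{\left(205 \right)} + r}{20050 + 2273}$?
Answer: $- \frac{3491}{22323} + \frac{i \sqrt{103}}{22323} \approx -0.15639 + 0.00045464 i$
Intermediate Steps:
$E = -17$ ($E = -3 + \frac{-10 - 4}{-5 + 6} = -3 - \frac{14}{1} = -3 - 14 = -17$)
$I{\left(G \right)} = - 17 G$ ($I{\left(G \right)} = G \left(-17\right) = - 17 G$)
$r = -6 + i \sqrt{103}$ ($r = -6 + \sqrt{-23140 + 23037} = -6 + \sqrt{-103} = -6 + i \sqrt{103} \approx -6.0 + 10.149 i$)
$\frac{I{\left(205 \right)} + r}{20050 + 2273} = \frac{\left(-17\right) 205 - \left(6 - i \sqrt{103}\right)}{20050 + 2273} = \frac{-3485 - \left(6 - i \sqrt{103}\right)}{22323} = \left(-3491 + i \sqrt{103}\right) \frac{1}{22323} = - \frac{3491}{22323} + \frac{i \sqrt{103}}{22323}$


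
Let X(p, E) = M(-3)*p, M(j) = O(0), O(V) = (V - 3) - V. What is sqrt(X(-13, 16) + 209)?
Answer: 2*sqrt(62) ≈ 15.748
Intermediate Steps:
O(V) = -3 (O(V) = (-3 + V) - V = -3)
M(j) = -3
X(p, E) = -3*p
sqrt(X(-13, 16) + 209) = sqrt(-3*(-13) + 209) = sqrt(39 + 209) = sqrt(248) = 2*sqrt(62)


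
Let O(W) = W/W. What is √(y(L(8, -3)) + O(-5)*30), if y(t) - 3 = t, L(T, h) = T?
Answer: √41 ≈ 6.4031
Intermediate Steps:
O(W) = 1
y(t) = 3 + t
√(y(L(8, -3)) + O(-5)*30) = √((3 + 8) + 1*30) = √(11 + 30) = √41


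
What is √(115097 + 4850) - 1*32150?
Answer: -32150 + √119947 ≈ -31804.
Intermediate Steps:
√(115097 + 4850) - 1*32150 = √119947 - 32150 = -32150 + √119947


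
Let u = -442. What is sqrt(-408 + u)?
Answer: 5*I*sqrt(34) ≈ 29.155*I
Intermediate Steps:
sqrt(-408 + u) = sqrt(-408 - 442) = sqrt(-850) = 5*I*sqrt(34)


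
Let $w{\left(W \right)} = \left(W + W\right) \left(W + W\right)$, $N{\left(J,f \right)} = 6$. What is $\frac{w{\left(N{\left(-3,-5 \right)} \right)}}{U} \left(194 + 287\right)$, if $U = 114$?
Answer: $\frac{11544}{19} \approx 607.58$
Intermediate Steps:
$w{\left(W \right)} = 4 W^{2}$ ($w{\left(W \right)} = 2 W 2 W = 4 W^{2}$)
$\frac{w{\left(N{\left(-3,-5 \right)} \right)}}{U} \left(194 + 287\right) = \frac{4 \cdot 6^{2}}{114} \left(194 + 287\right) = 4 \cdot 36 \cdot \frac{1}{114} \cdot 481 = 144 \cdot \frac{1}{114} \cdot 481 = \frac{24}{19} \cdot 481 = \frac{11544}{19}$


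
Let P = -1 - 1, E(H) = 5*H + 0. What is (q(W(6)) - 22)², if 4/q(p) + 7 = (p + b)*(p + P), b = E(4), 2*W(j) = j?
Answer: 7569/16 ≈ 473.06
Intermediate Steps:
E(H) = 5*H
W(j) = j/2
b = 20 (b = 5*4 = 20)
P = -2
q(p) = 4/(-7 + (-2 + p)*(20 + p)) (q(p) = 4/(-7 + (p + 20)*(p - 2)) = 4/(-7 + (20 + p)*(-2 + p)) = 4/(-7 + (-2 + p)*(20 + p)))
(q(W(6)) - 22)² = (4/(-47 + ((½)*6)² + 18*((½)*6)) - 22)² = (4/(-47 + 3² + 18*3) - 22)² = (4/(-47 + 9 + 54) - 22)² = (4/16 - 22)² = (4*(1/16) - 22)² = (¼ - 22)² = (-87/4)² = 7569/16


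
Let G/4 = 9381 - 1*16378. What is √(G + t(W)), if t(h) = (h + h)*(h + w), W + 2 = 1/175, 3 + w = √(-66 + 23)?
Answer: √(-856522448 - 122150*I*√43)/175 ≈ 0.078197 - 167.24*I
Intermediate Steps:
w = -3 + I*√43 (w = -3 + √(-66 + 23) = -3 + √(-43) = -3 + I*√43 ≈ -3.0 + 6.5574*I)
W = -349/175 (W = -2 + 1/175 = -349/175 ≈ -1.9943)
G = -27988 (G = 4*(9381 - 1*16378) = 4*(9381 - 16378) = 4*(-6997) = -27988)
t(h) = 2*h*(-3 + h + I*√43) (t(h) = (h + h)*(h + (-3 + I*√43)) = (2*h)*(-3 + h + I*√43) = 2*h*(-3 + h + I*√43))
√(G + t(W)) = √(-27988 + 2*(-349/175)*(-3 - 349/175 + I*√43)) = √(-27988 + 2*(-349/175)*(-874/175 + I*√43)) = √(-27988 + (610052/30625 - 698*I*√43/175)) = √(-856522448/30625 - 698*I*√43/175)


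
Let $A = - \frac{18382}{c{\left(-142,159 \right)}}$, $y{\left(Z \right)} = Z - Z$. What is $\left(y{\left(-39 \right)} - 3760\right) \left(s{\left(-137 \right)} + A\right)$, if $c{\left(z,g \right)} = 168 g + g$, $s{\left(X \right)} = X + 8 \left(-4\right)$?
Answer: $\frac{1318771120}{2067} \approx 6.3801 \cdot 10^{5}$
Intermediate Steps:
$s{\left(X \right)} = -32 + X$ ($s{\left(X \right)} = X - 32 = -32 + X$)
$y{\left(Z \right)} = 0$
$c{\left(z,g \right)} = 169 g$
$A = - \frac{1414}{2067}$ ($A = - \frac{18382}{169 \cdot 159} = - \frac{18382}{26871} = \left(-18382\right) \frac{1}{26871} = - \frac{1414}{2067} \approx -0.68408$)
$\left(y{\left(-39 \right)} - 3760\right) \left(s{\left(-137 \right)} + A\right) = \left(0 - 3760\right) \left(\left(-32 - 137\right) - \frac{1414}{2067}\right) = - 3760 \left(-169 - \frac{1414}{2067}\right) = \left(-3760\right) \left(- \frac{350737}{2067}\right) = \frac{1318771120}{2067}$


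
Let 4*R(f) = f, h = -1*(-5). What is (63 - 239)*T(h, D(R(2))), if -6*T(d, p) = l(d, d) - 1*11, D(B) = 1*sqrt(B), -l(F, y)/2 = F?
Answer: -616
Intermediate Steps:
l(F, y) = -2*F
h = 5
R(f) = f/4
D(B) = sqrt(B)
T(d, p) = 11/6 + d/3 (T(d, p) = -(-2*d - 1*11)/6 = -(-2*d - 11)/6 = -(-11 - 2*d)/6 = 11/6 + d/3)
(63 - 239)*T(h, D(R(2))) = (63 - 239)*(11/6 + (1/3)*5) = -176*(11/6 + 5/3) = -176*7/2 = -616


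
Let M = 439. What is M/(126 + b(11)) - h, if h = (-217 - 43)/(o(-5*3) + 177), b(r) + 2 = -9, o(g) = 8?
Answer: 22223/4255 ≈ 5.2228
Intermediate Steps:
b(r) = -11 (b(r) = -2 - 9 = -11)
h = -52/37 (h = (-217 - 43)/(8 + 177) = -260/185 = -260*1/185 = -52/37 ≈ -1.4054)
M/(126 + b(11)) - h = 439/(126 - 11) - 1*(-52/37) = 439/115 + 52/37 = 22223/4255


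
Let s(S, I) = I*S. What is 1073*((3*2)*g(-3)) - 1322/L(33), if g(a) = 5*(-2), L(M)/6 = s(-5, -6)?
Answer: -5794861/90 ≈ -64387.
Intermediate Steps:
L(M) = 180 (L(M) = 6*(-6*(-5)) = 6*30 = 180)
g(a) = -10
1073*((3*2)*g(-3)) - 1322/L(33) = 1073*((3*2)*(-10)) - 1322/180 = 1073*(6*(-10)) - 1322*1/180 = 1073*(-60) - 661/90 = -64380 - 661/90 = -5794861/90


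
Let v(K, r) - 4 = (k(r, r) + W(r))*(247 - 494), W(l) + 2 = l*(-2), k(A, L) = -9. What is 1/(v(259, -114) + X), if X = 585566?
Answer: 1/531971 ≈ 1.8798e-6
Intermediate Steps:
W(l) = -2 - 2*l (W(l) = -2 + l*(-2) = -2 - 2*l)
v(K, r) = 2721 + 494*r (v(K, r) = 4 + (-9 + (-2 - 2*r))*(247 - 494) = 4 + (-11 - 2*r)*(-247) = 4 + (2717 + 494*r) = 2721 + 494*r)
1/(v(259, -114) + X) = 1/((2721 + 494*(-114)) + 585566) = 1/((2721 - 56316) + 585566) = 1/(-53595 + 585566) = 1/531971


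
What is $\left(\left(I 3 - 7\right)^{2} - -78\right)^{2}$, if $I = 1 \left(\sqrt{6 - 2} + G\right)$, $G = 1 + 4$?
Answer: $75076$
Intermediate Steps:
$G = 5$
$I = 7$ ($I = 1 \left(\sqrt{6 - 2} + 5\right) = 1 \left(\sqrt{4} + 5\right) = 1 \left(2 + 5\right) = 1 \cdot 7 = 7$)
$\left(\left(I 3 - 7\right)^{2} - -78\right)^{2} = \left(\left(7 \cdot 3 - 7\right)^{2} - -78\right)^{2} = \left(\left(21 - 7\right)^{2} + \left(-167 + 245\right)\right)^{2} = \left(14^{2} + 78\right)^{2} = \left(196 + 78\right)^{2} = 274^{2} = 75076$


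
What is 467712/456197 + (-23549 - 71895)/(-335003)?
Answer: 28603741372/21832480513 ≈ 1.3101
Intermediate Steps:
467712/456197 + (-23549 - 71895)/(-335003) = 467712*(1/456197) - 95444*(-1/335003) = 66816/65171 + 95444/335003 = 28603741372/21832480513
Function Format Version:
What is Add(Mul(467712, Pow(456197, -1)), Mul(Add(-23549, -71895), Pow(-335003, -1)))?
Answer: Rational(28603741372, 21832480513) ≈ 1.3101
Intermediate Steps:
Add(Mul(467712, Pow(456197, -1)), Mul(Add(-23549, -71895), Pow(-335003, -1))) = Add(Mul(467712, Rational(1, 456197)), Mul(-95444, Rational(-1, 335003))) = Add(Rational(66816, 65171), Rational(95444, 335003)) = Rational(28603741372, 21832480513)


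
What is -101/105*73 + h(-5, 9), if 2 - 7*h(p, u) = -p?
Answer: -7418/105 ≈ -70.648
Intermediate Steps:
h(p, u) = 2/7 + p/7 (h(p, u) = 2/7 - (-1)*p/7 = 2/7 + p/7)
-101/105*73 + h(-5, 9) = -101/105*73 + (2/7 + (⅐)*(-5)) = -101*1/105*73 + (2/7 - 5/7) = -101/105*73 - 3/7 = -7373/105 - 3/7 = -7418/105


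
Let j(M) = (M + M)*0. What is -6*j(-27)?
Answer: 0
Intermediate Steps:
j(M) = 0 (j(M) = (2*M)*0 = 0)
-6*j(-27) = -6*0 = 0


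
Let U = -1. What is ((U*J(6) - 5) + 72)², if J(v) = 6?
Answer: 3721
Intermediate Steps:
((U*J(6) - 5) + 72)² = ((-1*6 - 5) + 72)² = ((-6 - 5) + 72)² = (-11 + 72)² = 61² = 3721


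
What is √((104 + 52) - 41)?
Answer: √115 ≈ 10.724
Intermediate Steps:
√((104 + 52) - 41) = √(156 - 41) = √115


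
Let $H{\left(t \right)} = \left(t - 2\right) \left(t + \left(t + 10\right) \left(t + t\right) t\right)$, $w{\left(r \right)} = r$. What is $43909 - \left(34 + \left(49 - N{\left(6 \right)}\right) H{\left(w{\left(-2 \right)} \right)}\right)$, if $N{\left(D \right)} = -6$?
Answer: $57515$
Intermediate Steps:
$H{\left(t \right)} = \left(-2 + t\right) \left(t + 2 t^{2} \left(10 + t\right)\right)$ ($H{\left(t \right)} = \left(-2 + t\right) \left(t + \left(10 + t\right) 2 t t\right) = \left(-2 + t\right) \left(t + 2 t \left(10 + t\right) t\right) = \left(-2 + t\right) \left(t + 2 t^{2} \left(10 + t\right)\right)$)
$43909 - \left(34 + \left(49 - N{\left(6 \right)}\right) H{\left(w{\left(-2 \right)} \right)}\right) = 43909 - \left(34 + \left(49 - -6\right) \left(- 2 \left(-2 - -78 + 2 \left(-2\right)^{3} + 16 \left(-2\right)^{2}\right)\right)\right) = 43909 - \left(34 + \left(49 + 6\right) \left(- 2 \left(-2 + 78 + 2 \left(-8\right) + 16 \cdot 4\right)\right)\right) = 43909 - \left(34 + 55 \left(- 2 \left(-2 + 78 - 16 + 64\right)\right)\right) = 43909 - \left(34 + 55 \left(\left(-2\right) 124\right)\right) = 43909 - \left(34 + 55 \left(-248\right)\right) = 43909 - \left(34 - 13640\right) = 43909 - -13606 = 43909 + 13606 = 57515$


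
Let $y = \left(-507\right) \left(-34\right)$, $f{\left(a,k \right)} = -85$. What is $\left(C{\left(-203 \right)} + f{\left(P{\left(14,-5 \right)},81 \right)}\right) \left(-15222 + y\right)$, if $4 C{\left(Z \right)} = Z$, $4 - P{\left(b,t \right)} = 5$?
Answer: $-273672$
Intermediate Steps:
$P{\left(b,t \right)} = -1$ ($P{\left(b,t \right)} = 4 - 5 = -1$)
$y = 17238$
$C{\left(Z \right)} = \frac{Z}{4}$
$\left(C{\left(-203 \right)} + f{\left(P{\left(14,-5 \right)},81 \right)}\right) \left(-15222 + y\right) = \left(\frac{1}{4} \left(-203\right) - 85\right) \left(-15222 + 17238\right) = \left(- \frac{203}{4} - 85\right) 2016 = \left(- \frac{543}{4}\right) 2016 = -273672$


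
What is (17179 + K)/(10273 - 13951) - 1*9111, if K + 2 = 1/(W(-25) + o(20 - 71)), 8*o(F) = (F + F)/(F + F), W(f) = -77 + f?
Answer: -27324859517/2997570 ≈ -9115.7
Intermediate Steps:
o(F) = 1/8 (o(F) = ((F + F)/(F + F))/8 = ((2*F)/((2*F)))/8 = ((2*F)*(1/(2*F)))/8 = (1/8)*1 = 1/8)
K = -1638/815 (K = -2 + 1/((-77 - 25) + 1/8) = -2 + 1/(-102 + 1/8) = -2 + 1/(-815/8) = -2 - 8/815 = -1638/815 ≈ -2.0098)
(17179 + K)/(10273 - 13951) - 1*9111 = (17179 - 1638/815)/(10273 - 13951) - 1*9111 = (13999247/815)/(-3678) - 9111 = (13999247/815)*(-1/3678) - 9111 = -13999247/2997570 - 9111 = -27324859517/2997570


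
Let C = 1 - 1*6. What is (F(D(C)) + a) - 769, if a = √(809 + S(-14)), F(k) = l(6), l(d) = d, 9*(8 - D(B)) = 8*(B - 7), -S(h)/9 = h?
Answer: -763 + √935 ≈ -732.42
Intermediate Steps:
S(h) = -9*h
C = -5 (C = 1 - 6 = -5)
D(B) = 128/9 - 8*B/9 (D(B) = 8 - 8*(B - 7)/9 = 8 - 8*(-7 + B)/9 = 8 - (-56 + 8*B)/9 = 8 + (56/9 - 8*B/9) = 128/9 - 8*B/9)
F(k) = 6
a = √935 (a = √(809 - 9*(-14)) = √(809 + 126) = √935 ≈ 30.578)
(F(D(C)) + a) - 769 = (6 + √935) - 769 = -763 + √935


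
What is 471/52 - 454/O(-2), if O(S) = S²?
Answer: -5431/52 ≈ -104.44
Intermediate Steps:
471/52 - 454/O(-2) = 471/52 - 454/((-2)²) = 471*(1/52) - 454/4 = 471/52 - 454*¼ = 471/52 - 227/2 = -5431/52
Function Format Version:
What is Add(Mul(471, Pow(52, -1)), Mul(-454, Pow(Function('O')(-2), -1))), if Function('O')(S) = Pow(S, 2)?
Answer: Rational(-5431, 52) ≈ -104.44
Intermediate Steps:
Add(Mul(471, Pow(52, -1)), Mul(-454, Pow(Function('O')(-2), -1))) = Add(Mul(471, Pow(52, -1)), Mul(-454, Pow(Pow(-2, 2), -1))) = Add(Mul(471, Rational(1, 52)), Mul(-454, Pow(4, -1))) = Add(Rational(471, 52), Mul(-454, Rational(1, 4))) = Add(Rational(471, 52), Rational(-227, 2)) = Rational(-5431, 52)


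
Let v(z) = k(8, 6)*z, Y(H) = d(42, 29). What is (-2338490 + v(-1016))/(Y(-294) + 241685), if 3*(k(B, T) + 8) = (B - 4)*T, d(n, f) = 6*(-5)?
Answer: -467698/48331 ≈ -9.6770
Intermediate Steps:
d(n, f) = -30
k(B, T) = -8 + T*(-4 + B)/3 (k(B, T) = -8 + ((B - 4)*T)/3 = -8 + ((-4 + B)*T)/3 = -8 + (T*(-4 + B))/3 = -8 + T*(-4 + B)/3)
Y(H) = -30
v(z) = 0 (v(z) = (-8 - 4/3*6 + (⅓)*8*6)*z = (-8 - 8 + 16)*z = 0*z = 0)
(-2338490 + v(-1016))/(Y(-294) + 241685) = (-2338490 + 0)/(-30 + 241685) = -2338490/241655 = -2338490*1/241655 = -467698/48331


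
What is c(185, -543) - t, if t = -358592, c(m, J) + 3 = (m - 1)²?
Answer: 392445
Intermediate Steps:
c(m, J) = -3 + (-1 + m)² (c(m, J) = -3 + (m - 1)² = -3 + (-1 + m)²)
c(185, -543) - t = (-3 + (-1 + 185)²) - 1*(-358592) = (-3 + 184²) + 358592 = (-3 + 33856) + 358592 = 33853 + 358592 = 392445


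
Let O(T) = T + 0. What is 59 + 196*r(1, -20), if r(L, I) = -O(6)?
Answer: -1117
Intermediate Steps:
O(T) = T
r(L, I) = -6 (r(L, I) = -1*6 = -6)
59 + 196*r(1, -20) = 59 + 196*(-6) = 59 - 1176 = -1117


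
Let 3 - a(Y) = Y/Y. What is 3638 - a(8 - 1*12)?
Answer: 3636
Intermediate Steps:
a(Y) = 2 (a(Y) = 3 - Y/Y = 3 - 1*1 = 3 - 1 = 2)
3638 - a(8 - 1*12) = 3638 - 1*2 = 3638 - 2 = 3636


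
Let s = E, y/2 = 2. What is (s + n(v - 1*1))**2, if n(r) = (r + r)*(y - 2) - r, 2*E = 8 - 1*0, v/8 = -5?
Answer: 14161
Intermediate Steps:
y = 4 (y = 2*2 = 4)
v = -40 (v = 8*(-5) = -40)
E = 4 (E = (8 - 1*0)/2 = (8 + 0)/2 = (1/2)*8 = 4)
n(r) = 3*r (n(r) = (r + r)*(4 - 2) - r = (2*r)*2 - r = 4*r - r = 3*r)
s = 4
(s + n(v - 1*1))**2 = (4 + 3*(-40 - 1*1))**2 = (4 + 3*(-40 - 1))**2 = (4 + 3*(-41))**2 = (4 - 123)**2 = (-119)**2 = 14161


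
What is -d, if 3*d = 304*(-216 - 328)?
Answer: 165376/3 ≈ 55125.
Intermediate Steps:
d = -165376/3 (d = (304*(-216 - 328))/3 = (304*(-544))/3 = (1/3)*(-165376) = -165376/3 ≈ -55125.)
-d = -1*(-165376/3) = 165376/3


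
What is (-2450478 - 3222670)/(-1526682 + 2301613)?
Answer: -5673148/774931 ≈ -7.3208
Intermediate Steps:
(-2450478 - 3222670)/(-1526682 + 2301613) = -5673148/774931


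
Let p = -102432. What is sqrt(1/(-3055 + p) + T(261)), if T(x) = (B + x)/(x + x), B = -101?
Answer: sqrt(25815018200977)/9177369 ≈ 0.55363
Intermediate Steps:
T(x) = (-101 + x)/(2*x) (T(x) = (-101 + x)/(x + x) = (-101 + x)/((2*x)) = (-101 + x)*(1/(2*x)) = (-101 + x)/(2*x))
sqrt(1/(-3055 + p) + T(261)) = sqrt(1/(-3055 - 102432) + (1/2)*(-101 + 261)/261) = sqrt(1/(-105487) + (1/2)*(1/261)*160) = sqrt(-1/105487 + 80/261) = sqrt(8438699/27532107) = sqrt(25815018200977)/9177369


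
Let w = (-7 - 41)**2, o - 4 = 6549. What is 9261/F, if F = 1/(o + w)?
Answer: 82024677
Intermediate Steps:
o = 6553 (o = 4 + 6549 = 6553)
w = 2304 (w = (-48)**2 = 2304)
F = 1/8857 (F = 1/(6553 + 2304) = 1/8857 ≈ 0.00011291)
9261/F = 9261/(1/8857) = 9261*8857 = 82024677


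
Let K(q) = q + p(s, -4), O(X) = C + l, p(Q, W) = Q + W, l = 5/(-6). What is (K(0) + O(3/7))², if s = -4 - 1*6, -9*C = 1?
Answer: 72361/324 ≈ 223.34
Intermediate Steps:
C = -⅑ (C = -⅑*1 = -⅑ ≈ -0.11111)
l = -⅚ (l = 5*(-⅙) = -⅚ ≈ -0.83333)
s = -10 (s = -4 - 6 = -10)
O(X) = -17/18 (O(X) = -⅑ - ⅚ = -17/18)
K(q) = -14 + q (K(q) = q + (-10 - 4) = q - 14 = -14 + q)
(K(0) + O(3/7))² = ((-14 + 0) - 17/18)² = (-14 - 17/18)² = (-269/18)² = 72361/324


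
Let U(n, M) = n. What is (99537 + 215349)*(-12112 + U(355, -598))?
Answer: -3702114702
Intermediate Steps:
(99537 + 215349)*(-12112 + U(355, -598)) = (99537 + 215349)*(-12112 + 355) = 314886*(-11757) = -3702114702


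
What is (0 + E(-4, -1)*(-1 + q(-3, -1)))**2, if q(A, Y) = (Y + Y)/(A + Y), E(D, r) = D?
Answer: 4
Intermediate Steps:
q(A, Y) = 2*Y/(A + Y) (q(A, Y) = (2*Y)/(A + Y) = 2*Y/(A + Y))
(0 + E(-4, -1)*(-1 + q(-3, -1)))**2 = (0 - 4*(-1 + 2*(-1)/(-3 - 1)))**2 = (0 - 4*(-1 + 2*(-1)/(-4)))**2 = (0 - 4*(-1 + 2*(-1)*(-1/4)))**2 = (0 - 4*(-1 + 1/2))**2 = (0 - 4*(-1/2))**2 = (0 + 2)**2 = 2**2 = 4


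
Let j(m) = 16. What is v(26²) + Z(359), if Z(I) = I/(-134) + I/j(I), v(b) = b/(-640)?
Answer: 200487/10720 ≈ 18.702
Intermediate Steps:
v(b) = -b/640 (v(b) = b*(-1/640) = -b/640)
Z(I) = 59*I/1072 (Z(I) = I/(-134) + I/16 = I*(-1/134) + I*(1/16) = -I/134 + I/16 = 59*I/1072)
v(26²) + Z(359) = -1/640*26² + (59/1072)*359 = -1/640*676 + 21181/1072 = -169/160 + 21181/1072 = 200487/10720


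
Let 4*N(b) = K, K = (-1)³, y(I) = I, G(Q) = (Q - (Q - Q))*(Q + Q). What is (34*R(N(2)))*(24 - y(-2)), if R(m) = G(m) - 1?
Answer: -1547/2 ≈ -773.50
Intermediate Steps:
G(Q) = 2*Q² (G(Q) = (Q - 1*0)*(2*Q) = (Q + 0)*(2*Q) = Q*(2*Q) = 2*Q²)
K = -1
N(b) = -¼ (N(b) = (¼)*(-1) = -¼)
R(m) = -1 + 2*m² (R(m) = 2*m² - 1 = -1 + 2*m²)
(34*R(N(2)))*(24 - y(-2)) = (34*(-1 + 2*(-¼)²))*(24 - 1*(-2)) = (34*(-1 + 2*(1/16)))*(24 + 2) = (34*(-1 + ⅛))*26 = (34*(-7/8))*26 = -119/4*26 = -1547/2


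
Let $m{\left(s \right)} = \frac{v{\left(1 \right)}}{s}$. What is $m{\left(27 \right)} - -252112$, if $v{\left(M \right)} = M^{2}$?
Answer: $\frac{6807025}{27} \approx 2.5211 \cdot 10^{5}$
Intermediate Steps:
$m{\left(s \right)} = \frac{1}{s}$ ($m{\left(s \right)} = \frac{1^{2}}{s} = 1 \frac{1}{s} = \frac{1}{s}$)
$m{\left(27 \right)} - -252112 = \frac{1}{27} - -252112 = \frac{1}{27} + 252112 = \frac{6807025}{27}$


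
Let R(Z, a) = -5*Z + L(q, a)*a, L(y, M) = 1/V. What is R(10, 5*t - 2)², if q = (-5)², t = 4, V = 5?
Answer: 53824/25 ≈ 2153.0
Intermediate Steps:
q = 25
L(y, M) = ⅕ (L(y, M) = 1/5 = ⅕)
R(Z, a) = -5*Z + a/5
R(10, 5*t - 2)² = (-5*10 + (5*4 - 2)/5)² = (-50 + (20 - 2)/5)² = (-50 + (⅕)*18)² = (-50 + 18/5)² = (-232/5)² = 53824/25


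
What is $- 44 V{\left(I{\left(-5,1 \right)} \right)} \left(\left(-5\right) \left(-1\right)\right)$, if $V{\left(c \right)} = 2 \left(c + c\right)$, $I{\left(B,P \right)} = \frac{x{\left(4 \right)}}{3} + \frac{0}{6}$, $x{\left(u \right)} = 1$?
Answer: $- \frac{880}{3} \approx -293.33$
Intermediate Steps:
$I{\left(B,P \right)} = \frac{1}{3}$ ($I{\left(B,P \right)} = 1 \cdot \frac{1}{3} + \frac{0}{6} = 1 \cdot \frac{1}{3} + 0 \cdot \frac{1}{6} = \frac{1}{3} + 0 = \frac{1}{3}$)
$V{\left(c \right)} = 4 c$ ($V{\left(c \right)} = 2 \cdot 2 c = 4 c$)
$- 44 V{\left(I{\left(-5,1 \right)} \right)} \left(\left(-5\right) \left(-1\right)\right) = - 44 \cdot 4 \cdot \frac{1}{3} \left(\left(-5\right) \left(-1\right)\right) = \left(-44\right) \frac{4}{3} \cdot 5 = \left(- \frac{176}{3}\right) 5 = - \frac{880}{3}$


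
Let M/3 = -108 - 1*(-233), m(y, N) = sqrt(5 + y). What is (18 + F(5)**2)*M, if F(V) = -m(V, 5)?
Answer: 10500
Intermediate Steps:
M = 375 (M = 3*(-108 - 1*(-233)) = 3*(-108 + 233) = 3*125 = 375)
F(V) = -sqrt(5 + V)
(18 + F(5)**2)*M = (18 + (-sqrt(5 + 5))**2)*375 = (18 + (-sqrt(10))**2)*375 = (18 + 10)*375 = 28*375 = 10500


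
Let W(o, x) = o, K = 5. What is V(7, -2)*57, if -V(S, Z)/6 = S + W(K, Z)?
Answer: -4104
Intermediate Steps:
V(S, Z) = -30 - 6*S (V(S, Z) = -6*(S + 5) = -6*(5 + S) = -30 - 6*S)
V(7, -2)*57 = (-30 - 6*7)*57 = (-30 - 42)*57 = -72*57 = -4104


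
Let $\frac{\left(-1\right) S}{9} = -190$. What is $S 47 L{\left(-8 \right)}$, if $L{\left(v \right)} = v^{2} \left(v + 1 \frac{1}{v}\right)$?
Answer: $-41792400$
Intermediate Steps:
$S = 1710$ ($S = \left(-9\right) \left(-190\right) = 1710$)
$L{\left(v \right)} = v^{2} \left(v + \frac{1}{v}\right)$
$S 47 L{\left(-8 \right)} = 1710 \cdot 47 \left(-8 + \left(-8\right)^{3}\right) = 80370 \left(-8 - 512\right) = 80370 \left(-520\right) = -41792400$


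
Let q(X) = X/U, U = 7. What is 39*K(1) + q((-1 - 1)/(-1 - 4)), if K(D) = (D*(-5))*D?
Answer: -6823/35 ≈ -194.94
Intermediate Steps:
K(D) = -5*D² (K(D) = (-5*D)*D = -5*D²)
q(X) = X/7
39*K(1) + q((-1 - 1)/(-1 - 4)) = 39*(-5*1²) + ((-1 - 1)/(-1 - 4))/7 = 39*(-5*1) + (-2/(-5))/7 = 39*(-5) + (-2*(-⅕))/7 = -195 + (⅐)*(⅖) = -195 + 2/35 = -6823/35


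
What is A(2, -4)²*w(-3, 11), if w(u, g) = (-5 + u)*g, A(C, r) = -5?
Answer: -2200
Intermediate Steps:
w(u, g) = g*(-5 + u)
A(2, -4)²*w(-3, 11) = (-5)²*(11*(-5 - 3)) = 25*(11*(-8)) = 25*(-88) = -2200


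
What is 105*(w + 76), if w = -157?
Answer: -8505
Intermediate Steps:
105*(w + 76) = 105*(-157 + 76) = 105*(-81) = -8505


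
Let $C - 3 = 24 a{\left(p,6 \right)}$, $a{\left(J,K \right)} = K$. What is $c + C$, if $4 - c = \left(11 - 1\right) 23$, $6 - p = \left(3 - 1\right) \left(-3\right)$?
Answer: $-79$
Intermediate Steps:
$p = 12$ ($p = 6 - \left(3 - 1\right) \left(-3\right) = 6 - 2 \left(-3\right) = 6 - -6 = 6 + 6 = 12$)
$c = -226$ ($c = 4 - \left(11 - 1\right) 23 = 4 - 10 \cdot 23 = 4 - 230 = -226$)
$C = 147$ ($C = 3 + 24 \cdot 6 = 3 + 144 = 147$)
$c + C = -226 + 147 = -79$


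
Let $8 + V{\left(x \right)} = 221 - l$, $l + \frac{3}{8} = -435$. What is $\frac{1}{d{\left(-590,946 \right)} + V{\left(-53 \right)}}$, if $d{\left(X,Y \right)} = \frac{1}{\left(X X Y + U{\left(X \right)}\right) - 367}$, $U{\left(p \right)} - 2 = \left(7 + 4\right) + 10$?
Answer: $\frac{329302256}{213511350235} \approx 0.0015423$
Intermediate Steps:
$l = - \frac{3483}{8}$ ($l = - \frac{3}{8} - 435 = - \frac{3483}{8} \approx -435.38$)
$V{\left(x \right)} = \frac{5187}{8}$ ($V{\left(x \right)} = -8 + \left(221 - - \frac{3483}{8}\right) = -8 + \left(221 + \frac{3483}{8}\right) = -8 + \frac{5251}{8} = \frac{5187}{8}$)
$U{\left(p \right)} = 23$ ($U{\left(p \right)} = 2 + \left(\left(7 + 4\right) + 10\right) = 2 + \left(11 + 10\right) = 2 + 21 = 23$)
$d{\left(X,Y \right)} = \frac{1}{-344 + Y X^{2}}$ ($d{\left(X,Y \right)} = \frac{1}{\left(X X Y + 23\right) - 367} = \frac{1}{\left(X^{2} Y + 23\right) - 367} = \frac{1}{\left(Y X^{2} + 23\right) - 367} = \frac{1}{\left(23 + Y X^{2}\right) - 367} = \frac{1}{-344 + Y X^{2}}$)
$\frac{1}{d{\left(-590,946 \right)} + V{\left(-53 \right)}} = \frac{1}{\frac{1}{-344 + 946 \left(-590\right)^{2}} + \frac{5187}{8}} = \frac{1}{\frac{1}{-344 + 946 \cdot 348100} + \frac{5187}{8}} = \frac{1}{\frac{1}{-344 + 329302600} + \frac{5187}{8}} = \frac{1}{\frac{1}{329302256} + \frac{5187}{8}} = \frac{1}{\frac{213511350235}{329302256}} = \frac{329302256}{213511350235}$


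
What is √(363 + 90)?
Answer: √453 ≈ 21.284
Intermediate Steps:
√(363 + 90) = √453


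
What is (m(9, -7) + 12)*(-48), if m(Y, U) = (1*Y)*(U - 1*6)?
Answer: 5040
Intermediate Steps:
m(Y, U) = Y*(-6 + U) (m(Y, U) = Y*(U - 6) = Y*(-6 + U))
(m(9, -7) + 12)*(-48) = (9*(-6 - 7) + 12)*(-48) = (9*(-13) + 12)*(-48) = (-117 + 12)*(-48) = -105*(-48) = 5040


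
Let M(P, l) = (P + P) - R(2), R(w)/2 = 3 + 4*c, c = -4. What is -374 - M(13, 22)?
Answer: -426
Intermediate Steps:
R(w) = -26 (R(w) = 2*(3 + 4*(-4)) = 2*(3 - 16) = 2*(-13) = -26)
M(P, l) = 26 + 2*P (M(P, l) = (P + P) - 1*(-26) = 2*P + 26 = 26 + 2*P)
-374 - M(13, 22) = -374 - (26 + 2*13) = -374 - (26 + 26) = -374 - 1*52 = -374 - 52 = -426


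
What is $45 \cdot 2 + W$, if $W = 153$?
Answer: $243$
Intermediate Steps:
$45 \cdot 2 + W = 45 \cdot 2 + 153 = 90 + 153 = 243$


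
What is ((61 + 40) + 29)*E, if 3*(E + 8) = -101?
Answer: -16250/3 ≈ -5416.7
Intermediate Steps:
E = -125/3 (E = -8 + (⅓)*(-101) = -8 - 101/3 = -125/3 ≈ -41.667)
((61 + 40) + 29)*E = ((61 + 40) + 29)*(-125/3) = (101 + 29)*(-125/3) = 130*(-125/3) = -16250/3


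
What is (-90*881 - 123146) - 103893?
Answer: -306329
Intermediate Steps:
(-90*881 - 123146) - 103893 = (-79290 - 123146) - 103893 = -202436 - 103893 = -306329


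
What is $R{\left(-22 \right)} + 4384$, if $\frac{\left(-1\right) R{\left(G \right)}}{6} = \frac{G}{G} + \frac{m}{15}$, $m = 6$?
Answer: $\frac{21878}{5} \approx 4375.6$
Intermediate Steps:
$R{\left(G \right)} = - \frac{42}{5}$ ($R{\left(G \right)} = - 6 \left(\frac{G}{G} + \frac{6}{15}\right) = - 6 \left(1 + 6 \cdot \frac{1}{15}\right) = - 6 \left(1 + \frac{2}{5}\right) = \left(-6\right) \frac{7}{5} = - \frac{42}{5}$)
$R{\left(-22 \right)} + 4384 = - \frac{42}{5} + 4384 = \frac{21878}{5}$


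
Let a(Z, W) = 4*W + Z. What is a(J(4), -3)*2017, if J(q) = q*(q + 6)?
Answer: 56476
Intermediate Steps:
J(q) = q*(6 + q)
a(Z, W) = Z + 4*W
a(J(4), -3)*2017 = (4*(6 + 4) + 4*(-3))*2017 = (4*10 - 12)*2017 = (40 - 12)*2017 = 28*2017 = 56476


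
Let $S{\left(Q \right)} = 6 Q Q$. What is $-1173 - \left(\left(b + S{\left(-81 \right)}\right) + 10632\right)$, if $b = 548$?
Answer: $-51719$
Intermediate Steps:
$S{\left(Q \right)} = 6 Q^{2}$
$-1173 - \left(\left(b + S{\left(-81 \right)}\right) + 10632\right) = -1173 - \left(\left(548 + 6 \left(-81\right)^{2}\right) + 10632\right) = -1173 - \left(\left(548 + 6 \cdot 6561\right) + 10632\right) = -1173 - \left(\left(548 + 39366\right) + 10632\right) = -1173 - \left(39914 + 10632\right) = -1173 - 50546 = -51719$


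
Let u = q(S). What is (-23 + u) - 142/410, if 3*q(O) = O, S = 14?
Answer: -11488/615 ≈ -18.680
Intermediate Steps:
q(O) = O/3
u = 14/3 (u = (1/3)*14 = 14/3 ≈ 4.6667)
(-23 + u) - 142/410 = (-23 + 14/3) - 142/410 = -55/3 - 142*1/410 = -55/3 - 71/205 = -11488/615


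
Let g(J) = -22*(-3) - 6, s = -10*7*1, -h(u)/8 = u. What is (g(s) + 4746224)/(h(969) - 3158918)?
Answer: -2373142/1583335 ≈ -1.4988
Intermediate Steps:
h(u) = -8*u
s = -70 (s = -70*1 = -70)
g(J) = 60 (g(J) = 66 - 6 = 60)
(g(s) + 4746224)/(h(969) - 3158918) = (60 + 4746224)/(-8*969 - 3158918) = 4746284/(-7752 - 3158918) = 4746284/(-3166670) = 4746284*(-1/3166670) = -2373142/1583335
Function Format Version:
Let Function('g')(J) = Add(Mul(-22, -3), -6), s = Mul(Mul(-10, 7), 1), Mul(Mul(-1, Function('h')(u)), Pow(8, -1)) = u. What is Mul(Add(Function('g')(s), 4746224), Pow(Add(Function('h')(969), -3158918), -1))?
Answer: Rational(-2373142, 1583335) ≈ -1.4988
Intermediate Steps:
Function('h')(u) = Mul(-8, u)
s = -70 (s = Mul(-70, 1) = -70)
Function('g')(J) = 60 (Function('g')(J) = Add(66, -6) = 60)
Mul(Add(Function('g')(s), 4746224), Pow(Add(Function('h')(969), -3158918), -1)) = Mul(Add(60, 4746224), Pow(Add(Mul(-8, 969), -3158918), -1)) = Mul(4746284, Pow(Add(-7752, -3158918), -1)) = Mul(4746284, Pow(-3166670, -1)) = Mul(4746284, Rational(-1, 3166670)) = Rational(-2373142, 1583335)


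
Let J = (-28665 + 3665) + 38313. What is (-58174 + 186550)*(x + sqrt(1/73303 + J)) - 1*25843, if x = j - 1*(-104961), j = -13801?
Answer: 11702730317 + 256752*sqrt(17883784955130)/73303 ≈ 1.1718e+10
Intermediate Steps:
J = 13313 (J = -25000 + 38313 = 13313)
x = 91160 (x = -13801 - 1*(-104961) = -13801 + 104961 = 91160)
(-58174 + 186550)*(x + sqrt(1/73303 + J)) - 1*25843 = (-58174 + 186550)*(91160 + sqrt(1/73303 + 13313)) - 1*25843 = 128376*(91160 + sqrt(1/73303 + 13313)) - 25843 = 128376*(91160 + sqrt(975882840/73303)) - 25843 = 128376*(91160 + 2*sqrt(17883784955130)/73303) - 25843 = (11702756160 + 256752*sqrt(17883784955130)/73303) - 25843 = 11702730317 + 256752*sqrt(17883784955130)/73303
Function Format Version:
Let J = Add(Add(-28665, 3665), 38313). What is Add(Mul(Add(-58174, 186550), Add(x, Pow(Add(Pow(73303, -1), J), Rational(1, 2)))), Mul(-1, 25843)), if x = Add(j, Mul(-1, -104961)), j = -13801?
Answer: Add(11702730317, Mul(Rational(256752, 73303), Pow(17883784955130, Rational(1, 2)))) ≈ 1.1718e+10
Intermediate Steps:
J = 13313 (J = Add(-25000, 38313) = 13313)
x = 91160 (x = Add(-13801, Mul(-1, -104961)) = Add(-13801, 104961) = 91160)
Add(Mul(Add(-58174, 186550), Add(x, Pow(Add(Pow(73303, -1), J), Rational(1, 2)))), Mul(-1, 25843)) = Add(Mul(Add(-58174, 186550), Add(91160, Pow(Add(Pow(73303, -1), 13313), Rational(1, 2)))), Mul(-1, 25843)) = Add(Mul(128376, Add(91160, Pow(Add(Rational(1, 73303), 13313), Rational(1, 2)))), -25843) = Add(Mul(128376, Add(91160, Pow(Rational(975882840, 73303), Rational(1, 2)))), -25843) = Add(Mul(128376, Add(91160, Mul(Rational(2, 73303), Pow(17883784955130, Rational(1, 2))))), -25843) = Add(Add(11702756160, Mul(Rational(256752, 73303), Pow(17883784955130, Rational(1, 2)))), -25843) = Add(11702730317, Mul(Rational(256752, 73303), Pow(17883784955130, Rational(1, 2))))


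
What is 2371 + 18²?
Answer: 2695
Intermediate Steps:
2371 + 18² = 2371 + 324 = 2695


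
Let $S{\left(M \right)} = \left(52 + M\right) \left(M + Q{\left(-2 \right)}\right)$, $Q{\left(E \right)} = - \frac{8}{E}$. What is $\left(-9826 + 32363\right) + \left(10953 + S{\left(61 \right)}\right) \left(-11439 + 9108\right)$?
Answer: $-42630101$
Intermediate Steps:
$S{\left(M \right)} = \left(4 + M\right) \left(52 + M\right)$ ($S{\left(M \right)} = \left(52 + M\right) \left(M - \frac{8}{-2}\right) = \left(52 + M\right) \left(M - -4\right) = \left(52 + M\right) \left(M + 4\right) = \left(52 + M\right) \left(4 + M\right) = \left(4 + M\right) \left(52 + M\right)$)
$\left(-9826 + 32363\right) + \left(10953 + S{\left(61 \right)}\right) \left(-11439 + 9108\right) = \left(-9826 + 32363\right) + \left(10953 + \left(208 + 61^{2} + 56 \cdot 61\right)\right) \left(-11439 + 9108\right) = 22537 + \left(10953 + \left(208 + 3721 + 3416\right)\right) \left(-2331\right) = 22537 + \left(10953 + 7345\right) \left(-2331\right) = 22537 + 18298 \left(-2331\right) = 22537 - 42652638 = -42630101$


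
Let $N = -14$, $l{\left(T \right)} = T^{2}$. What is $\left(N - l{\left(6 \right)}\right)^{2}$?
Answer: $2500$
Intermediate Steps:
$\left(N - l{\left(6 \right)}\right)^{2} = \left(-14 - 6^{2}\right)^{2} = \left(-14 - 36\right)^{2} = \left(-50\right)^{2} = 2500$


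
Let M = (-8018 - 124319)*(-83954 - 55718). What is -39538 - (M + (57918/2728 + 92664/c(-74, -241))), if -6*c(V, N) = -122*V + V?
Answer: -932841072522691/50468 ≈ -1.8484e+10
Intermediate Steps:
c(V, N) = 121*V/6 (c(V, N) = -(-122*V + V)/6 = -(-121)*V/6 = 121*V/6)
M = 18483773464 (M = -132337*(-139672) = 18483773464)
-39538 - (M + (57918/2728 + 92664/c(-74, -241))) = -39538 - (18483773464 + (57918/2728 + 92664/(((121/6)*(-74))))) = -39538 - (18483773464 + (57918*(1/2728) + 92664/(-4477/3))) = -39538 - (18483773464 + (28959/1364 + 92664*(-3/4477))) = -39538 - (18483773464 + (28959/1364 - 25272/407)) = -39538 - (18483773464 - 2062245/50468) = -39538 - 1*932839077118907/50468 = -39538 - 932839077118907/50468 = -932841072522691/50468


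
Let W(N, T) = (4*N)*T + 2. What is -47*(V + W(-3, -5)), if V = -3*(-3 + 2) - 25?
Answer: -1880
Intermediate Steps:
V = -22 (V = -3*(-1) - 25 = 3 - 25 = -22)
W(N, T) = 2 + 4*N*T (W(N, T) = 4*N*T + 2 = 2 + 4*N*T)
-47*(V + W(-3, -5)) = -47*(-22 + (2 + 4*(-3)*(-5))) = -47*(-22 + (2 + 60)) = -47*(-22 + 62) = -47*40 = -1880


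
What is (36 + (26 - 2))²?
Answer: 3600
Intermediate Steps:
(36 + (26 - 2))² = (36 + 24)² = 60² = 3600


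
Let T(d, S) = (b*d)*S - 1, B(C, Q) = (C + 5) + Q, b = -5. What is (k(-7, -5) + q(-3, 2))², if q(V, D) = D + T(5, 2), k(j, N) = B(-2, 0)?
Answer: 2116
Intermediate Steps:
B(C, Q) = 5 + C + Q (B(C, Q) = (5 + C) + Q = 5 + C + Q)
k(j, N) = 3 (k(j, N) = 5 - 2 + 0 = 3)
T(d, S) = -1 - 5*S*d (T(d, S) = (-5*d)*S - 1 = -5*S*d - 1 = -1 - 5*S*d)
q(V, D) = -51 + D (q(V, D) = D + (-1 - 5*2*5) = D + (-1 - 50) = D - 51 = -51 + D)
(k(-7, -5) + q(-3, 2))² = (3 + (-51 + 2))² = (3 - 49)² = (-46)² = 2116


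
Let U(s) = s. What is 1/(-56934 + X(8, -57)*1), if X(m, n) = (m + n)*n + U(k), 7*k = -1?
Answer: -7/378988 ≈ -1.8470e-5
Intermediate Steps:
k = -⅐ (k = (⅐)*(-1) = -⅐ ≈ -0.14286)
X(m, n) = -⅐ + n*(m + n) (X(m, n) = (m + n)*n - ⅐ = n*(m + n) - ⅐ = -⅐ + n*(m + n))
1/(-56934 + X(8, -57)*1) = 1/(-56934 + (-⅐ + (-57)² + 8*(-57))*1) = 1/(-56934 + (-⅐ + 3249 - 456)*1) = 1/(-56934 + (19550/7)*1) = 1/(-56934 + 19550/7) = 1/(-378988/7) = -7/378988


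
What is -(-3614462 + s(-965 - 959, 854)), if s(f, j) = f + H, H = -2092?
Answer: 3618478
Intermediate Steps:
s(f, j) = -2092 + f (s(f, j) = f - 2092 = -2092 + f)
-(-3614462 + s(-965 - 959, 854)) = -(-3614462 + (-2092 + (-965 - 959))) = -(-3614462 + (-2092 - 1924)) = -(-3614462 - 4016) = -1*(-3618478) = 3618478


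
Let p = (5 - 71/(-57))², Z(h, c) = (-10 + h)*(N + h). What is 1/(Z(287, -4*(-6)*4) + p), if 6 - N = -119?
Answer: 3249/370915612 ≈ 8.7594e-6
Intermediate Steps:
N = 125 (N = 6 - 1*(-119) = 6 + 119 = 125)
Z(h, c) = (-10 + h)*(125 + h)
p = 126736/3249 (p = (5 - 71*(-1/57))² = (5 + 71/57)² = (356/57)² = 126736/3249 ≈ 39.008)
1/(Z(287, -4*(-6)*4) + p) = 1/((-1250 + 287² + 115*287) + 126736/3249) = 1/((-1250 + 82369 + 33005) + 126736/3249) = 1/(114124 + 126736/3249) = 1/(370915612/3249) = 3249/370915612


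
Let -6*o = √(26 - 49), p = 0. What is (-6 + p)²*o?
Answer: -6*I*√23 ≈ -28.775*I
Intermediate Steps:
o = -I*√23/6 (o = -√(26 - 49)/6 = -I*√23/6 ≈ -0.7993*I)
(-6 + p)²*o = (-6 + 0)²*(-I*√23/6) = (-6)²*(-I*√23/6) = 36*(-I*√23/6) = -6*I*√23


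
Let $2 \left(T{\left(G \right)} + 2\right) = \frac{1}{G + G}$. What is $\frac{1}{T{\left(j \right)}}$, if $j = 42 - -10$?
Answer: $- \frac{208}{415} \approx -0.5012$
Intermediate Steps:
$j = 52$ ($j = 42 + 10 = 52$)
$T{\left(G \right)} = -2 + \frac{1}{4 G}$ ($T{\left(G \right)} = -2 + \frac{1}{2 \left(G + G\right)} = -2 + \frac{1}{2 \cdot 2 G} = -2 + \frac{\frac{1}{2} \frac{1}{G}}{2} = -2 + \frac{1}{4 G}$)
$\frac{1}{T{\left(j \right)}} = \frac{1}{-2 + \frac{1}{4 \cdot 52}} = \frac{1}{-2 + \frac{1}{4} \cdot \frac{1}{52}} = \frac{1}{-2 + \frac{1}{208}} = \frac{1}{- \frac{415}{208}} = - \frac{208}{415}$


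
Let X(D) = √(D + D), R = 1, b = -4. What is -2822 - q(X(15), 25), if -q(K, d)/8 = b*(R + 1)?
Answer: -2886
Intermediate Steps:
X(D) = √2*√D (X(D) = √(2*D) = √2*√D)
q(K, d) = 64 (q(K, d) = -(-32)*(1 + 1) = -(-32)*2 = -8*(-8) = 64)
-2822 - q(X(15), 25) = -2822 - 1*64 = -2822 - 64 = -2886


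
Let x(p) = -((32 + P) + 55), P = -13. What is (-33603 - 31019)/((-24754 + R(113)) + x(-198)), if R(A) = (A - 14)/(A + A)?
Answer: 14604572/5611029 ≈ 2.6028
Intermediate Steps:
x(p) = -74 (x(p) = -((32 - 13) + 55) = -(19 + 55) = -1*74 = -74)
R(A) = (-14 + A)/(2*A) (R(A) = (-14 + A)/((2*A)) = (-14 + A)*(1/(2*A)) = (-14 + A)/(2*A))
(-33603 - 31019)/((-24754 + R(113)) + x(-198)) = (-33603 - 31019)/((-24754 + (½)*(-14 + 113)/113) - 74) = -64622/((-24754 + (½)*(1/113)*99) - 74) = -64622/((-24754 + 99/226) - 74) = -64622/(-5594305/226 - 74) = -64622/(-5611029/226) = -64622*(-226/5611029) = 14604572/5611029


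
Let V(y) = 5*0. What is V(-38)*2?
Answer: 0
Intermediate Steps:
V(y) = 0
V(-38)*2 = 0*2 = 0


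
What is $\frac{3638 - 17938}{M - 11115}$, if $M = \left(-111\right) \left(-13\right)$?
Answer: $\frac{275}{186} \approx 1.4785$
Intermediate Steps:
$M = 1443$
$\frac{3638 - 17938}{M - 11115} = \frac{3638 - 17938}{1443 - 11115} = - \frac{14300}{-9672} = \left(-14300\right) \left(- \frac{1}{9672}\right) = \frac{275}{186}$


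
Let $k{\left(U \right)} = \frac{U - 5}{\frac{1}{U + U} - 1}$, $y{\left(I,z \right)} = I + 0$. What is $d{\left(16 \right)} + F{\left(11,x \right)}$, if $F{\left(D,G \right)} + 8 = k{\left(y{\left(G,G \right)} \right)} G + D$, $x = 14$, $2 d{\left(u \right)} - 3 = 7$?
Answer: $- \frac{368}{3} \approx -122.67$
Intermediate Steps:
$d{\left(u \right)} = 5$ ($d{\left(u \right)} = \frac{3}{2} + \frac{1}{2} \cdot 7 = \frac{3}{2} + \frac{7}{2} = 5$)
$y{\left(I,z \right)} = I$
$k{\left(U \right)} = \frac{-5 + U}{-1 + \frac{1}{2 U}}$ ($k{\left(U \right)} = \frac{-5 + U}{\frac{1}{2 U} - 1} = \frac{-5 + U}{-1 + \frac{1}{2 U}}$)
$F{\left(D,G \right)} = -8 + D + \frac{2 G^{2} \left(5 - G\right)}{-1 + 2 G}$ ($F{\left(D,G \right)} = -8 + \left(\frac{2 G \left(5 - G\right)}{-1 + 2 G} G + D\right) = -8 + \left(\frac{2 G^{2} \left(5 - G\right)}{-1 + 2 G} + D\right) = -8 + \left(D + \frac{2 G^{2} \left(5 - G\right)}{-1 + 2 G}\right) = -8 + D + \frac{2 G^{2} \left(5 - G\right)}{-1 + 2 G}$)
$d{\left(16 \right)} + F{\left(11,x \right)} = 5 + \frac{\left(-1 + 2 \cdot 14\right) \left(-8 + 11\right) + 2 \cdot 14^{2} \left(5 - 14\right)}{-1 + 2 \cdot 14} = 5 + \frac{\left(-1 + 28\right) 3 + 2 \cdot 196 \left(5 - 14\right)}{-1 + 28} = 5 + \frac{27 \cdot 3 + 2 \cdot 196 \left(-9\right)}{27} = 5 + \frac{81 - 3528}{27} = 5 + \frac{1}{27} \left(-3447\right) = 5 - \frac{383}{3} = - \frac{368}{3}$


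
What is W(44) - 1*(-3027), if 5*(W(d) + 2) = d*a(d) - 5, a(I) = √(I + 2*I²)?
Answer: 3024 + 88*√979/5 ≈ 3574.7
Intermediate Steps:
W(d) = -3 + d*√(d*(1 + 2*d))/5 (W(d) = -2 + (d*√(d*(1 + 2*d)) - 5)/5 = -2 + (-5 + d*√(d*(1 + 2*d)))/5 = -2 + (-1 + d*√(d*(1 + 2*d))/5) = -3 + d*√(d*(1 + 2*d))/5)
W(44) - 1*(-3027) = (-3 + (⅕)*44*√(44*(1 + 2*44))) - 1*(-3027) = (-3 + (⅕)*44*√(44*(1 + 88))) + 3027 = (-3 + (⅕)*44*√(44*89)) + 3027 = (-3 + (⅕)*44*√3916) + 3027 = (-3 + (⅕)*44*(2*√979)) + 3027 = (-3 + 88*√979/5) + 3027 = 3024 + 88*√979/5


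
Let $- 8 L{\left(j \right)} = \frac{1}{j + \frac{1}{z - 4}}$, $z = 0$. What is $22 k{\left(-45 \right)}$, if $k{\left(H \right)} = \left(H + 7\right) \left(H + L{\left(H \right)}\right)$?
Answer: $\frac{6808802}{181} \approx 37618.0$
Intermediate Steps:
$L{\left(j \right)} = - \frac{1}{8 \left(- \frac{1}{4} + j\right)}$ ($L{\left(j \right)} = - \frac{1}{8 \left(j + \frac{1}{0 - 4}\right)} = - \frac{1}{8 \left(j + \frac{1}{-4}\right)} = - \frac{1}{8 \left(j - \frac{1}{4}\right)} = - \frac{1}{8 \left(- \frac{1}{4} + j\right)}$)
$k{\left(H \right)} = \left(7 + H\right) \left(H + \frac{1}{2 \left(1 - 4 H\right)}\right)$ ($k{\left(H \right)} = \left(H + 7\right) \left(H + \frac{1}{2 \left(1 - 4 H\right)}\right) = \left(7 + H\right) \left(H + \frac{1}{2 \left(1 - 4 H\right)}\right)$)
$22 k{\left(-45 \right)} = 22 \frac{7 - 45 + 2 \left(-45\right) \left(1 - -180\right) \left(7 - 45\right)}{2 \left(1 - -180\right)} = 22 \frac{7 - 45 + 2 \left(-45\right) \left(1 + 180\right) \left(-38\right)}{2 \left(1 + 180\right)} = 22 \frac{7 - 45 + 2 \left(-45\right) 181 \left(-38\right)}{2 \cdot 181} = 22 \cdot \frac{1}{2} \cdot \frac{1}{181} \left(7 - 45 + 619020\right) = 22 \cdot \frac{1}{2} \cdot \frac{1}{181} \cdot 618982 = 22 \cdot \frac{309491}{181} = \frac{6808802}{181}$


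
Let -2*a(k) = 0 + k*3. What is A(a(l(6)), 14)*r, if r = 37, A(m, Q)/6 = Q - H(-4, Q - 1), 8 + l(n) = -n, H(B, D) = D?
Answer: 222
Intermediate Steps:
l(n) = -8 - n
a(k) = -3*k/2 (a(k) = -(0 + k*3)/2 = -(0 + 3*k)/2 = -3*k/2)
A(m, Q) = 6 (A(m, Q) = 6*(Q - (Q - 1)) = 6*(Q - (-1 + Q)) = 6*(Q + (1 - Q)) = 6*1 = 6)
A(a(l(6)), 14)*r = 6*37 = 222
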